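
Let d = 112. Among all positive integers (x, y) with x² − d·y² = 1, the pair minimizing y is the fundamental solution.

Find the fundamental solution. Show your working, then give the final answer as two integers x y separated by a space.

127 12

√112 = [10; 1,1,2,1,1,20, …], period ℓ=6 (even) → k=5
a_0=10:  p_0=10·1+0=10,  q_0=10·0+1=1
a_1=1:  p_1=1·10+1=11,  q_1=1·1+0=1
…
a_3=2:  p_3=2·21+11=53,  q_3=2·2+1=5
a_4=1:  p_4=1·53+21=74,  q_4=1·5+2=7
a_5=1:  p_5=1·74+53=127,  q_5=1·7+5=12
→ (127, 12).  Check: 127²=16129, 112·12²=16128, difference 1.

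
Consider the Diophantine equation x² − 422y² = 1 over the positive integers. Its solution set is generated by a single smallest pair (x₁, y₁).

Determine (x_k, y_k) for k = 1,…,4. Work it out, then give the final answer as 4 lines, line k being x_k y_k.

7022501 341850
98631040590001 4801283933700
1385273162348638202501 67434042451384025550
19456164335732849620362360001 947111261097768740333867400

√422 = [20; 1,1,5,2,1,…,1,1,40, …], period ℓ=14 (even) → k=13
step 0: (20, 1)  from 20·(1,0) + (0,1)
…
step 4: (493, 24)  from 2·(226,11) + (41,2)
step 5: (719, 35)  from 1·(493,24) + (226,11)
…
step 7: (53719, 2615)  from 20·(2650,129) + (719,35)
…
step 9: (217526, 10589)  from 1·(163807,7974) + (53719,2615)
step 10: (598859, 29152)  from 2·(217526,10589) + (163807,7974)
step 11: (3211821, 156349)  from 5·(598859,29152) + (217526,10589)
step 12: (3810680, 185501)  from 1·(3211821,156349) + (598859,29152)
step 13: (7022501, 341850)  from 1·(3810680,185501) + (3211821,156349)
→ (7022501, 341850).  Check: 7022501²=49315520295001, 422·341850²=49315520295000, difference 1.
n=2: (7022501,341850)∘(7022501,341850) = (7022501·7022501+422·341850·341850, 7022501·341850+341850·7022501) = (98631040590001,4801283933700)
n=3: (98631040590001,4801283933700)∘(7022501,341850) = (7022501·98631040590001+422·341850·4801283933700, 7022501·4801283933700+341850·98631040590001) = (1385273162348638202501,67434042451384025550)
n=4: (1385273162348638202501,67434042451384025550)∘(7022501,341850) = (7022501·1385273162348638202501+422·341850·67434042451384025550, 7022501·67434042451384025550+341850·1385273162348638202501) = (19456164335732849620362360001,947111261097768740333867400)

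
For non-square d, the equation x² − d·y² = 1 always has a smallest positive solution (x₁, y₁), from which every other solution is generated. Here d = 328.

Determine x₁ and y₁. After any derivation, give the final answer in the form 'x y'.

d=328: √d = [18; 9,36] (ℓ=2, even), read p_1/q_1
step 0: (18, 1)  from 18·(1,0) + (0,1)
step 1: (163, 9)  from 9·(18,1) + (1,0)
(x₁, y₁) = (163, 9);  163² − 328·9² = 1 ✓

163 9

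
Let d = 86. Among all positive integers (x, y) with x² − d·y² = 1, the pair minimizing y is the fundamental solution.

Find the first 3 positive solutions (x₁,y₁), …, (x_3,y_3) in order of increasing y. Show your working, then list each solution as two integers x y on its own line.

d=86: √d = [9; 3,1,1,1,8,1,1,1,3,18] (ℓ=10, even), read p_9/q_9
step 0: (9, 1)  from 9·(1,0) + (0,1)
step 1: (28, 3)  from 3·(9,1) + (1,0)
step 2: (37, 4)  from 1·(28,3) + (9,1)
…
step 5: (881, 95)  from 8·(102,11) + (65,7)
step 6: (983, 106)  from 1·(881,95) + (102,11)
…
step 8: (2847, 307)  from 1·(1864,201) + (983,106)
step 9: (10405, 1122)  from 3·(2847,307) + (1864,201)
→ (10405, 1122).  Check: 10405²=108264025, 86·1122²=108264024, difference 1.
k=2:  x_2 = 10405·10405+86·1122·1122 = 216528049,  y_2 = 10405·1122+1122·10405 = 23348820
k=3:  x_3 = 10405·216528049+86·1122·23348820 = 4505948689285,  y_3 = 10405·23348820+1122·216528049 = 485888943078

10405 1122
216528049 23348820
4505948689285 485888943078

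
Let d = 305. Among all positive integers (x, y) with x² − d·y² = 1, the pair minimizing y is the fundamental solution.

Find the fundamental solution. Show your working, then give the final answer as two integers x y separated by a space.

√305 → a₀=17, period (2,6,2,34); ℓ=4 even so k=3
a_0=17:  p_0=17·1+0=17,  q_0=17·0+1=1
a_1=2:  p_1=2·17+1=35,  q_1=2·1+0=2
a_2=6:  p_2=6·35+17=227,  q_2=6·2+1=13
a_3=2:  p_3=2·227+35=489,  q_3=2·13+2=28
→ (489, 28).  Check: 489²=239121, 305·28²=239120, difference 1.

489 28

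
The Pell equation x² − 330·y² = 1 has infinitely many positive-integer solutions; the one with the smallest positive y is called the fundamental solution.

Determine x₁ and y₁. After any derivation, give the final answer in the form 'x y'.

109 6

√330 = [18; 6,36, …], period ℓ=2 (even) → k=1
a_0=18:  p_0=18·1+0=18,  q_0=18·0+1=1
a_1=6:  p_1=6·18+1=109,  q_1=6·1+0=6
→ (109, 6).  Check: 109²=11881, 330·6²=11880, difference 1.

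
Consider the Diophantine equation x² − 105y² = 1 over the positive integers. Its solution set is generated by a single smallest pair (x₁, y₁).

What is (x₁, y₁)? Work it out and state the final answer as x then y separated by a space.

√105 → a₀=10, period (4,20); ℓ=2 even so k=1
a_0=10:  p_0=10·1+0=10,  q_0=10·0+1=1
a_1=4:  p_1=4·10+1=41,  q_1=4·1+0=4
→ (41, 4).  Check: 41²=1681, 105·4²=1680, difference 1.

41 4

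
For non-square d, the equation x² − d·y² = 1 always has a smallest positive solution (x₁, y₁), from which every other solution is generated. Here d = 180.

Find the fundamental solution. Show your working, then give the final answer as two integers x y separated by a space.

161 12

d=180: √d = [13; 2,2,2,26] (ℓ=4, even), read p_3/q_3
a_0=13:  p_0=13·1+0=13,  q_0=13·0+1=1
…
a_2=2:  p_2=2·27+13=67,  q_2=2·2+1=5
a_3=2:  p_3=2·67+27=161,  q_3=2·5+2=12
→ (161, 12).  Check: 161²=25921, 180·12²=25920, difference 1.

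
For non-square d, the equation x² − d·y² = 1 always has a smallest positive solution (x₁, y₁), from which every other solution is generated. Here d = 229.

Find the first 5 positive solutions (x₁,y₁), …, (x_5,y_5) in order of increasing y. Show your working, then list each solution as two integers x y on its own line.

d=229: √d = [15; 7,1,1,7,30] (ℓ=5, odd), read p_9/q_9
step 0: (15, 1)  from 15·(1,0) + (0,1)
step 1: (106, 7)  from 7·(15,1) + (1,0)
step 2: (121, 8)  from 1·(106,7) + (15,1)
step 3: (227, 15)  from 1·(121,8) + (106,7)
step 4: (1710, 113)  from 7·(227,15) + (121,8)
…
step 6: (362399, 23948)  from 7·(51527,3405) + (1710,113)
…
step 8: (776325, 51301)  from 1·(413926,27353) + (362399,23948)
step 9: (5848201, 386460)  from 7·(776325,51301) + (413926,27353)
→ (5848201, 386460).  Check: 5848201²=34201454936401, 229·386460²=34201454936400, difference 1.
n=2: (5848201,386460)∘(5848201,386460) = (5848201·5848201+229·386460·386460, 5848201·386460+386460·5848201) = (68402909872801,4520191516920)
n=3: (68402909872801,4520191516920)∘(5848201,386460) = (5848201·68402909872801+229·386460·4520191516920, 5848201·4520191516920+386460·68402909872801) = (800067931842043513801,52869977098885735380)
n=4: (800067931842043513801,52869977098885735380)∘(5848201,386460) = (5848201·800067931842043513801+229·386460·52869977098885735380, 5848201·52869977098885735380+386460·800067931842043513801) = (9357916158133073035999171201,618388505879356792878585840)
n=5: (9357916158133073035999171201,618388505879356792878585840)∘(5848201,386460) = (5848201·9357916158133073035999171201+229·386460·618388505879356792878585840, 5848201·618388505879356792878585840+386460·9357916158133073035999171201) = (109453949267819191656474935990205001,7232920556944267680961578290412300)

5848201 386460
68402909872801 4520191516920
800067931842043513801 52869977098885735380
9357916158133073035999171201 618388505879356792878585840
109453949267819191656474935990205001 7232920556944267680961578290412300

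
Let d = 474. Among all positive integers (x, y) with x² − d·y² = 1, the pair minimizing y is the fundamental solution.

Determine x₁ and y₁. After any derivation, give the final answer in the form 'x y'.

193549 8890

√474 = [21; 1,3,2,1,1,…,3,1,42, …], period ℓ=14 (even) → k=13
a_0=21:  p_0=21·1+0=21,  q_0=21·0+1=1
a_1=1:  p_1=1·21+1=22,  q_1=1·1+0=1
…
a_3=2:  p_3=2·87+22=196,  q_3=2·4+1=9
…
a_5=1:  p_5=1·283+196=479,  q_5=1·13+9=22
a_6=1:  p_6=1·479+283=762,  q_6=1·22+13=35
a_7=6:  p_7=6·762+479=5051,  q_7=6·35+22=232
a_8=1:  p_8=1·5051+762=5813,  q_8=1·232+35=267
a_9=1:  p_9=1·5813+5051=10864,  q_9=1·267+232=499
a_10=1:  p_10=1·10864+5813=16677,  q_10=1·499+267=766
…
a_12=3:  p_12=3·44218+16677=149331,  q_12=3·2031+766=6859
a_13=1:  p_13=1·149331+44218=193549,  q_13=1·6859+2031=8890
→ (193549, 8890).  Check: 193549²=37461215401, 474·8890²=37461215400, difference 1.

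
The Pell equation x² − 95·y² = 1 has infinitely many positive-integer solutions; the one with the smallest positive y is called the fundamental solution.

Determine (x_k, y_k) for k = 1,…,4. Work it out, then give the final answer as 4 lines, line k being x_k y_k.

39 4
3041 312
237159 24332
18495361 1897584

d=95: √d = [9; 1,2,1,18] (ℓ=4, even), read p_3/q_3
k=0  a_k=9  p_k/q_k = 9/1
k=1  a_k=1  p_k/q_k = 10/1
k=2  a_k=2  p_k/q_k = 29/3
k=3  a_k=1  p_k/q_k = 39/4
→ (39, 4).  Check: 39²=1521, 95·4²=1520, difference 1.
n=2: (39,4)∘(39,4) = (39·39+95·4·4, 39·4+4·39) = (3041,312)
n=3: (3041,312)∘(39,4) = (39·3041+95·4·312, 39·312+4·3041) = (237159,24332)
n=4: (237159,24332)∘(39,4) = (39·237159+95·4·24332, 39·24332+4·237159) = (18495361,1897584)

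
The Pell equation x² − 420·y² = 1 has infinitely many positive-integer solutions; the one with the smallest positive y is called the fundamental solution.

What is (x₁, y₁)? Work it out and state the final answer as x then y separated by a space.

41 2

d=420: √d = [20; 2,40] (ℓ=2, even), read p_1/q_1
i=0: a=20 ⇒ p=20, q=1
i=1: a=2 ⇒ p=41, q=2
(x₁, y₁) = (41, 2);  41² − 420·2² = 1 ✓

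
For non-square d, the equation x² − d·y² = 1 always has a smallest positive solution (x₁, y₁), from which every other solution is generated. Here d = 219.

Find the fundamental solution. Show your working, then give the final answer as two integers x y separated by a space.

74 5

√219 = [14; 1,3,1,28, …], period ℓ=4 (even) → k=3
i=0: a=14 ⇒ p=14, q=1
i=1: a=1 ⇒ p=15, q=1
i=2: a=3 ⇒ p=59, q=4
i=3: a=1 ⇒ p=74, q=5
→ (74, 5).  Check: 74²=5476, 219·5²=5475, difference 1.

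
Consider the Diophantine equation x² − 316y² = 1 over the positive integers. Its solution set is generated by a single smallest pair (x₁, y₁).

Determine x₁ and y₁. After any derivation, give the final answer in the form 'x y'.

d=316: √d = [17; 1,3,2,8,2,3,1,34] (ℓ=8, even), read p_7/q_7
k=0  a_k=17  p_k/q_k = 17/1
k=1  a_k=1  p_k/q_k = 18/1
…
k=4  a_k=8  p_k/q_k = 1351/76
…
k=6  a_k=3  p_k/q_k = 9937/559
k=7  a_k=1  p_k/q_k = 12799/720
fundamental: x₁=12799, y₁=720  (since 163814401 − 316·518400 = 1)

12799 720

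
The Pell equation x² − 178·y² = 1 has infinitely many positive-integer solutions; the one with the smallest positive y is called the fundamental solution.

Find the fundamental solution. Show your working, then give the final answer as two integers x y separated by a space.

1601 120

√178 = [13; 2,1,12,1,2,26, …], period ℓ=6 (even) → k=5
a_0=13:  p_0=13·1+0=13,  q_0=13·0+1=1
a_1=2:  p_1=2·13+1=27,  q_1=2·1+0=2
a_2=1:  p_2=1·27+13=40,  q_2=1·2+1=3
a_3=12:  p_3=12·40+27=507,  q_3=12·3+2=38
a_4=1:  p_4=1·507+40=547,  q_4=1·38+3=41
a_5=2:  p_5=2·547+507=1601,  q_5=2·41+38=120
fundamental: x₁=1601, y₁=120  (since 2563201 − 178·14400 = 1)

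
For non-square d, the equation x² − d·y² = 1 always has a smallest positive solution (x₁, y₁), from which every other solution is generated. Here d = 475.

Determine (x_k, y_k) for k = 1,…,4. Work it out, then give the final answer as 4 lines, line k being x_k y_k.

d=475: √d = [21; 1,3,1,6,2,6,1,3,1,42] (ℓ=10, even), read p_9/q_9
i=0: a=21 ⇒ p=21, q=1
…
i=2: a=3 ⇒ p=87, q=4
i=3: a=1 ⇒ p=109, q=5
i=4: a=6 ⇒ p=741, q=34
i=5: a=2 ⇒ p=1591, q=73
…
i=7: a=1 ⇒ p=11878, q=545
i=8: a=3 ⇒ p=45921, q=2107
i=9: a=1 ⇒ p=57799, q=2652
→ (57799, 2652).  Check: 57799²=3340724401, 475·2652²=3340724400, difference 1.
k=2:  x_2 = 57799·57799+475·2652·2652 = 6681448801,  y_2 = 57799·2652+2652·57799 = 306565896
k=3:  x_3 = 57799·6681448801+475·2652·306565896 = 772362118440199,  y_3 = 57799·306565896+2652·6681448801 = 35438404443156
k=4:  x_4 = 57799·772362118440199+475·2652·35438404443156 = 89283516160768675201,  y_4 = 57799·35438404443156+2652·772362118440199 = 4096608676513381392

57799 2652
6681448801 306565896
772362118440199 35438404443156
89283516160768675201 4096608676513381392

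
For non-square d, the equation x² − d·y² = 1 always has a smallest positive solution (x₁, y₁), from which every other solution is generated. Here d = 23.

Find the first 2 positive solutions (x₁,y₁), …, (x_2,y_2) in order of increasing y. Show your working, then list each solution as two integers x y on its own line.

24 5
1151 240

[4; 1,3,1,8] for √23; ℓ=4 ⇒ convergent index 3
step 0: (4, 1)  from 4·(1,0) + (0,1)
step 1: (5, 1)  from 1·(4,1) + (1,0)
step 2: (19, 4)  from 3·(5,1) + (4,1)
step 3: (24, 5)  from 1·(19,4) + (5,1)
(x₁, y₁) = (24, 5);  24² − 23·5² = 1 ✓
k=2:  x_2 = 24·24+23·5·5 = 1151,  y_2 = 24·5+5·24 = 240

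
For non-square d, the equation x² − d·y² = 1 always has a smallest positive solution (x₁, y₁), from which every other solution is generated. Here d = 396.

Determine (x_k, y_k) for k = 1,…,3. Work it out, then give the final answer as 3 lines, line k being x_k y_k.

199 10
79201 3980
31521799 1584030

d=396: √d = [19; 1,8,1,38] (ℓ=4, even), read p_3/q_3
step 0: (19, 1)  from 19·(1,0) + (0,1)
step 1: (20, 1)  from 1·(19,1) + (1,0)
step 2: (179, 9)  from 8·(20,1) + (19,1)
step 3: (199, 10)  from 1·(179,9) + (20,1)
(x₁, y₁) = (199, 10);  199² − 396·10² = 1 ✓
(x_2, y_2) = (199·199 + 396·10·10, 199·10 + 10·199) = (79201, 3980)
(x_3, y_3) = (199·79201 + 396·10·3980, 199·3980 + 10·79201) = (31521799, 1584030)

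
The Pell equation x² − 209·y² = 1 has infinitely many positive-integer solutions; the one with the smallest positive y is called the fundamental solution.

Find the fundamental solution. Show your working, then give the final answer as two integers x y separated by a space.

√209 → a₀=14, period (2,5,3,2,3,5,2,28); ℓ=8 even so k=7
i=0: a=14 ⇒ p=14, q=1
i=1: a=2 ⇒ p=29, q=2
…
i=3: a=3 ⇒ p=506, q=35
i=4: a=2 ⇒ p=1171, q=81
i=5: a=3 ⇒ p=4019, q=278
i=6: a=5 ⇒ p=21266, q=1471
i=7: a=2 ⇒ p=46551, q=3220
(x₁, y₁) = (46551, 3220);  46551² − 209·3220² = 1 ✓

46551 3220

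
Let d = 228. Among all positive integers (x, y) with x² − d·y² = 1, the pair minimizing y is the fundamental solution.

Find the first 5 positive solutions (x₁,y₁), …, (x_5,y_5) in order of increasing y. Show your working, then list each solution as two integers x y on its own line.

[15; 10,30] for √228; ℓ=2 ⇒ convergent index 1
k=0  a_k=15  p_k/q_k = 15/1
k=1  a_k=10  p_k/q_k = 151/10
(x₁, y₁) = (151, 10);  151² − 228·10² = 1 ✓
(151+10√228)^2 = 45601 + 3020√228
(151+10√228)^3 = 13771351 + 912030√228
(151+10√228)^4 = 4158902401 + 275430040√228
(151+10√228)^5 = 1255974753751 + 83178960050√228

151 10
45601 3020
13771351 912030
4158902401 275430040
1255974753751 83178960050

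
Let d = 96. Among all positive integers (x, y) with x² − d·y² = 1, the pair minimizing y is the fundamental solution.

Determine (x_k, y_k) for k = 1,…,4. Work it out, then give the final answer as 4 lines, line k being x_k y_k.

49 5
4801 490
470449 48015
46099201 4704980

√96 = [9; 1,3,1,18, …], period ℓ=4 (even) → k=3
k=0  a_k=9  p_k/q_k = 9/1
…
k=2  a_k=3  p_k/q_k = 39/4
k=3  a_k=1  p_k/q_k = 49/5
→ (49, 5).  Check: 49²=2401, 96·5²=2400, difference 1.
(49+5√96)^2 = 4801 + 490√96
(49+5√96)^3 = 470449 + 48015√96
(49+5√96)^4 = 46099201 + 4704980√96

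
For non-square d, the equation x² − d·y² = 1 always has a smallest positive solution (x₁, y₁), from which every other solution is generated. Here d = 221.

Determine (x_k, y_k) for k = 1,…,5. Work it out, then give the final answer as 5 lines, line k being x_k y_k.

1665 112
5544449 372960
18463013505 1241956688
61481829427201 4135715398080
204734473529565825 13771931033649712

√221 = [14; 1,6,2,6,1,28, …], period ℓ=6 (even) → k=5
step 0: (14, 1)  from 14·(1,0) + (0,1)
…
step 4: (1442, 97)  from 6·(223,15) + (104,7)
step 5: (1665, 112)  from 1·(1442,97) + (223,15)
→ (1665, 112).  Check: 1665²=2772225, 221·112²=2772224, difference 1.
(1665+112√221)^2 = 5544449 + 372960√221
(1665+112√221)^3 = 18463013505 + 1241956688√221
(1665+112√221)^4 = 61481829427201 + 4135715398080√221
(1665+112√221)^5 = 204734473529565825 + 13771931033649712√221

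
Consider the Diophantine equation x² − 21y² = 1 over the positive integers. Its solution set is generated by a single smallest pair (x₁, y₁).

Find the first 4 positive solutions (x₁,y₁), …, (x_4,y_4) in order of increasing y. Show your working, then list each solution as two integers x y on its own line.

55 12
6049 1320
665335 145188
73180801 15969360

[4; 1,1,2,1,1,8] for √21; ℓ=6 ⇒ convergent index 5
i=0: a=4 ⇒ p=4, q=1
…
i=4: a=1 ⇒ p=32, q=7
i=5: a=1 ⇒ p=55, q=12
fundamental: x₁=55, y₁=12  (since 3025 − 21·144 = 1)
(55+12√21)^2 = 6049 + 1320√21
(55+12√21)^3 = 665335 + 145188√21
(55+12√21)^4 = 73180801 + 15969360√21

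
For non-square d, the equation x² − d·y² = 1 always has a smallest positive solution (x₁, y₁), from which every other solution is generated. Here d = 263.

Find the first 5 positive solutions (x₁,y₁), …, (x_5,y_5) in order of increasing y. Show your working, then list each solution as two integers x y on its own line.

√263 = [16; 4,1,1,1,1,15,1,1,1,1,4,32, …], period ℓ=12 (even) → k=11
step 0: (16, 1)  from 16·(1,0) + (0,1)
…
step 2: (81, 5)  from 1·(65,4) + (16,1)
step 3: (146, 9)  from 1·(81,5) + (65,4)
step 4: (227, 14)  from 1·(146,9) + (81,5)
step 5: (373, 23)  from 1·(227,14) + (146,9)
step 6: (5822, 359)  from 15·(373,23) + (227,14)
step 7: (6195, 382)  from 1·(5822,359) + (373,23)
step 8: (12017, 741)  from 1·(6195,382) + (5822,359)
step 9: (18212, 1123)  from 1·(12017,741) + (6195,382)
step 10: (30229, 1864)  from 1·(18212,1123) + (12017,741)
step 11: (139128, 8579)  from 4·(30229,1864) + (18212,1123)
(x₁, y₁) = (139128, 8579);  139128² − 263·8579² = 1 ✓
(x_2, y_2) = (139128·139128 + 263·8579·8579, 139128·8579 + 8579·139128) = (38713200767, 2387158224)
(x_3, y_3) = (139128·38713200767 + 263·8579·2387158224, 139128·2387158224 + 8579·38713200767) = (10772180392483224, 664241098768765)
(x_4, y_4) = (139128·10772180392483224 + 263·8579·664241098768765, 139128·664241098768765 + 8579·10772180392483224) = (2997423827252098776577, 184829071176614315616)
(x_5, y_5) = (139128·2997423827252098776577 + 263·8579·184829071176614315616, 139128·184829071176614315616 + 8579·2997423827252098776577) = (834051164465087816782726488, 51429798028655751907276931)

139128 8579
38713200767 2387158224
10772180392483224 664241098768765
2997423827252098776577 184829071176614315616
834051164465087816782726488 51429798028655751907276931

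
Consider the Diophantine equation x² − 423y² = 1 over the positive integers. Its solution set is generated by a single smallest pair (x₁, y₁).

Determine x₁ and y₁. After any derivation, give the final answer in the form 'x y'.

4607 224

d=423: √d = [20; 1,1,3,4,3,1,1,40] (ℓ=8, even), read p_7/q_7
i=0: a=20 ⇒ p=20, q=1
i=1: a=1 ⇒ p=21, q=1
i=2: a=1 ⇒ p=41, q=2
i=3: a=3 ⇒ p=144, q=7
…
i=5: a=3 ⇒ p=1995, q=97
i=6: a=1 ⇒ p=2612, q=127
i=7: a=1 ⇒ p=4607, q=224
(x₁, y₁) = (4607, 224);  4607² − 423·224² = 1 ✓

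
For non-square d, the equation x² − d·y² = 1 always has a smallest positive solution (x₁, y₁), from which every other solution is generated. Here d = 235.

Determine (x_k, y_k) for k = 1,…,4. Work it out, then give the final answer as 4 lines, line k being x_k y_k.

46 3
4231 276
389206 25389
35802721 2335512

d=235: √d = [15; 3,30] (ℓ=2, even), read p_1/q_1
step 0: (15, 1)  from 15·(1,0) + (0,1)
step 1: (46, 3)  from 3·(15,1) + (1,0)
→ (46, 3).  Check: 46²=2116, 235·3²=2115, difference 1.
n=2: (46,3)∘(46,3) = (46·46+235·3·3, 46·3+3·46) = (4231,276)
n=3: (4231,276)∘(46,3) = (46·4231+235·3·276, 46·276+3·4231) = (389206,25389)
n=4: (389206,25389)∘(46,3) = (46·389206+235·3·25389, 46·25389+3·389206) = (35802721,2335512)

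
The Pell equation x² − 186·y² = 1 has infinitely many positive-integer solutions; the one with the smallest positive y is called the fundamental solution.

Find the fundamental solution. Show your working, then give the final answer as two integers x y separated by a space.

7501 550

[13; 1,1,1,3,4,3,1,1,1,26] for √186; ℓ=10 ⇒ convergent index 9
step 0: (13, 1)  from 13·(1,0) + (0,1)
step 1: (14, 1)  from 1·(13,1) + (1,0)
…
step 4: (150, 11)  from 3·(41,3) + (27,2)
…
step 7: (2714, 199)  from 1·(2073,152) + (641,47)
step 8: (4787, 351)  from 1·(2714,199) + (2073,152)
step 9: (7501, 550)  from 1·(4787,351) + (2714,199)
→ (7501, 550).  Check: 7501²=56265001, 186·550²=56265000, difference 1.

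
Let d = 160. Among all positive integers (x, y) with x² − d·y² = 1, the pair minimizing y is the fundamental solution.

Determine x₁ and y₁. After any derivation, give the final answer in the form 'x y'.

[12; 1,1,1,5,1,1,1,24] for √160; ℓ=8 ⇒ convergent index 7
i=0: a=12 ⇒ p=12, q=1
…
i=2: a=1 ⇒ p=25, q=2
…
i=4: a=5 ⇒ p=215, q=17
…
i=6: a=1 ⇒ p=468, q=37
i=7: a=1 ⇒ p=721, q=57
(x₁, y₁) = (721, 57);  721² − 160·57² = 1 ✓

721 57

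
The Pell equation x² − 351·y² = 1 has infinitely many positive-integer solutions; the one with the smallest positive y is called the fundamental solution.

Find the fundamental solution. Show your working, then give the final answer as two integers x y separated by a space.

[18; 1,2,1,3,2,2,2,3,1,2,1,36] for √351; ℓ=12 ⇒ convergent index 11
i=0: a=18 ⇒ p=18, q=1
…
i=3: a=1 ⇒ p=75, q=4
i=4: a=3 ⇒ p=281, q=15
…
i=6: a=2 ⇒ p=1555, q=83
…
i=9: a=1 ⇒ p=16543, q=883
i=10: a=2 ⇒ p=45882, q=2449
i=11: a=1 ⇒ p=62425, q=3332
(x₁, y₁) = (62425, 3332);  62425² − 351·3332² = 1 ✓

62425 3332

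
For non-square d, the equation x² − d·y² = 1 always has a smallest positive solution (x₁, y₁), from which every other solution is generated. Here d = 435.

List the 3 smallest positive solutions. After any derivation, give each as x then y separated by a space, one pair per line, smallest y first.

146 7
42631 2044
12448106 596841

√435 = [20; 1,5,1,40, …], period ℓ=4 (even) → k=3
a_0=20:  p_0=20·1+0=20,  q_0=20·0+1=1
a_1=1:  p_1=1·20+1=21,  q_1=1·1+0=1
a_2=5:  p_2=5·21+20=125,  q_2=5·1+1=6
a_3=1:  p_3=1·125+21=146,  q_3=1·6+1=7
(x₁, y₁) = (146, 7);  146² − 435·7² = 1 ✓
k=2:  x_2 = 146·146+435·7·7 = 42631,  y_2 = 146·7+7·146 = 2044
k=3:  x_3 = 146·42631+435·7·2044 = 12448106,  y_3 = 146·2044+7·42631 = 596841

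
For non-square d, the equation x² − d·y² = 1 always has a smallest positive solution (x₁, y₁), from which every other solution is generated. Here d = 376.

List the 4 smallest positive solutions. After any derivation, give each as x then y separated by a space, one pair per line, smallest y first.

√376 = [19; 2,1,1,3,1,…,1,2,38, …], period ℓ=16 (even) → k=15
k=0  a_k=19  p_k/q_k = 19/1
…
k=2  a_k=1  p_k/q_k = 58/3
…
k=4  a_k=3  p_k/q_k = 349/18
…
k=8  a_k=4  p_k/q_k = 12953/668
k=9  a_k=2  p_k/q_k = 28834/1487
k=10  a_k=2  p_k/q_k = 70621/3642
…
k=13  a_k=1  p_k/q_k = 468441/24158
k=14  a_k=1  p_k/q_k = 837427/43187
k=15  a_k=2  p_k/q_k = 2143295/110532
→ (2143295, 110532).  Check: 2143295²=4593713457025, 376·110532²=4593713457024, difference 1.
n=2: (2143295,110532)∘(2143295,110532) = (2143295·2143295+376·110532·110532, 2143295·110532+110532·2143295) = (9187426914049,473805365880)
n=3: (9187426914049,473805365880)∘(2143295,110532) = (2143295·9187426914049+376·110532·473805365880, 2143295·473805365880+110532·9187426914049) = (39382732335491159615,2031009343327438668)
n=4: (39382732335491159615,2031009343327438668)∘(2143295,110532) = (2143295·39382732335491159615+376·110532·2031009343327438668, 2143295·2031009343327438668+110532·39382732335491159615) = (168817626601983862467148801,8706104341013491514496240)

2143295 110532
9187426914049 473805365880
39382732335491159615 2031009343327438668
168817626601983862467148801 8706104341013491514496240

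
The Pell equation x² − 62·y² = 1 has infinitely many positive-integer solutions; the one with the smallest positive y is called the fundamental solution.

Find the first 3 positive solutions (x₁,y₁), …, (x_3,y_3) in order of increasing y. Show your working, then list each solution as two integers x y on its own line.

√62 → a₀=7, period (1,6,1,14); ℓ=4 even so k=3
step 0: (7, 1)  from 7·(1,0) + (0,1)
…
step 2: (55, 7)  from 6·(8,1) + (7,1)
step 3: (63, 8)  from 1·(55,7) + (8,1)
fundamental: x₁=63, y₁=8  (since 3969 − 62·64 = 1)
n=2: (63,8)∘(63,8) = (63·63+62·8·8, 63·8+8·63) = (7937,1008)
n=3: (7937,1008)∘(63,8) = (63·7937+62·8·1008, 63·1008+8·7937) = (999999,127000)

63 8
7937 1008
999999 127000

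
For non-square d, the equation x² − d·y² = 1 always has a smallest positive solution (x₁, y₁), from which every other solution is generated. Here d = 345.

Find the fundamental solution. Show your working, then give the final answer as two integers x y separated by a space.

6761 364

d=345: √d = [18; 1,1,2,1,6,1,2,1,1,36] (ℓ=10, even), read p_9/q_9
step 0: (18, 1)  from 18·(1,0) + (0,1)
…
step 3: (93, 5)  from 2·(37,2) + (19,1)
step 4: (130, 7)  from 1·(93,5) + (37,2)
step 5: (873, 47)  from 6·(130,7) + (93,5)
step 6: (1003, 54)  from 1·(873,47) + (130,7)
step 7: (2879, 155)  from 2·(1003,54) + (873,47)
step 8: (3882, 209)  from 1·(2879,155) + (1003,54)
step 9: (6761, 364)  from 1·(3882,209) + (2879,155)
→ (6761, 364).  Check: 6761²=45711121, 345·364²=45711120, difference 1.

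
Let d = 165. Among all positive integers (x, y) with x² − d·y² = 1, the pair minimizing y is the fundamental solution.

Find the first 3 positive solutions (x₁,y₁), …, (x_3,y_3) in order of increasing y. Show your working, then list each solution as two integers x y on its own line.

√165 → a₀=12, period (1,5,2,5,1,24); ℓ=6 even so k=5
a_0=12:  p_0=12·1+0=12,  q_0=12·0+1=1
a_1=1:  p_1=1·12+1=13,  q_1=1·1+0=1
…
a_3=2:  p_3=2·77+13=167,  q_3=2·6+1=13
a_4=5:  p_4=5·167+77=912,  q_4=5·13+6=71
a_5=1:  p_5=1·912+167=1079,  q_5=1·71+13=84
(x₁, y₁) = (1079, 84);  1079² − 165·84² = 1 ✓
n=2: (1079,84)∘(1079,84) = (1079·1079+165·84·84, 1079·84+84·1079) = (2328481,181272)
n=3: (2328481,181272)∘(1079,84) = (1079·2328481+165·84·181272, 1079·181272+84·2328481) = (5024860919,391184892)

1079 84
2328481 181272
5024860919 391184892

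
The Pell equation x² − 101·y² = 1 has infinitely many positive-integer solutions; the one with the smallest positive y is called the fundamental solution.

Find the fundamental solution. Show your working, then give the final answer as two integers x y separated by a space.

d=101: √d = [10; 20] (ℓ=1, odd), read p_1/q_1
i=0: a=10 ⇒ p=10, q=1
i=1: a=20 ⇒ p=201, q=20
(x₁, y₁) = (201, 20);  201² − 101·20² = 1 ✓

201 20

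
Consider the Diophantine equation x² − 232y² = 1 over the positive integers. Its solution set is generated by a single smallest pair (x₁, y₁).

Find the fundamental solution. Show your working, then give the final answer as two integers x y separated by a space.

19603 1287

√232 → a₀=15, period (4,3,7,3,4,30); ℓ=6 even so k=5
step 0: (15, 1)  from 15·(1,0) + (0,1)
…
step 2: (198, 13)  from 3·(61,4) + (15,1)
…
step 4: (4539, 298)  from 3·(1447,95) + (198,13)
step 5: (19603, 1287)  from 4·(4539,298) + (1447,95)
fundamental: x₁=19603, y₁=1287  (since 384277609 − 232·1656369 = 1)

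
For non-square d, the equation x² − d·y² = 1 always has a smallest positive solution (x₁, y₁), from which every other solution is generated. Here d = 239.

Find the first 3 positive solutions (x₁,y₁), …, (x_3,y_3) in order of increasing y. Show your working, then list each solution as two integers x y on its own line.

6195120 400729
76759023628799 4965128484960
951062724926484326640 61519133559490389671

[15; 2,5,1,2,4,15,4,2,1,5,2,30] for √239; ℓ=12 ⇒ convergent index 11
a_0=15:  p_0=15·1+0=15,  q_0=15·0+1=1
a_1=2:  p_1=2·15+1=31,  q_1=2·1+0=2
a_2=5:  p_2=5·31+15=170,  q_2=5·2+1=11
a_3=1:  p_3=1·170+31=201,  q_3=1·11+2=13
…
a_7=4:  p_7=4·37907+2489=154117,  q_7=4·2452+161=9969
a_8=2:  p_8=2·154117+37907=346141,  q_8=2·9969+2452=22390
a_9=1:  p_9=1·346141+154117=500258,  q_9=1·22390+9969=32359
a_10=5:  p_10=5·500258+346141=2847431,  q_10=5·32359+22390=184185
a_11=2:  p_11=2·2847431+500258=6195120,  q_11=2·184185+32359=400729
→ (6195120, 400729).  Check: 6195120²=38379511814400, 239·400729²=38379511814399, difference 1.
k=2:  x_2 = 6195120·6195120+239·400729·400729 = 76759023628799,  y_2 = 6195120·400729+400729·6195120 = 4965128484960
k=3:  x_3 = 6195120·76759023628799+239·400729·4965128484960 = 951062724926484326640,  y_3 = 6195120·4965128484960+400729·76759023628799 = 61519133559490389671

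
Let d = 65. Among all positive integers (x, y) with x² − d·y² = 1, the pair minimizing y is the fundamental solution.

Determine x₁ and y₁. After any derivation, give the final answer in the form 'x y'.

129 16

√65 = [8; 16, …], period ℓ=1 (odd) → k=1
i=0: a=8 ⇒ p=8, q=1
i=1: a=16 ⇒ p=129, q=16
→ (129, 16).  Check: 129²=16641, 65·16²=16640, difference 1.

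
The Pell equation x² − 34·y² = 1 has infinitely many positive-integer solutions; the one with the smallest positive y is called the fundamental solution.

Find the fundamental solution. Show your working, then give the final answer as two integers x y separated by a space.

√34 → a₀=5, period (1,4,1,10); ℓ=4 even so k=3
i=0: a=5 ⇒ p=5, q=1
…
i=2: a=4 ⇒ p=29, q=5
i=3: a=1 ⇒ p=35, q=6
fundamental: x₁=35, y₁=6  (since 1225 − 34·36 = 1)

35 6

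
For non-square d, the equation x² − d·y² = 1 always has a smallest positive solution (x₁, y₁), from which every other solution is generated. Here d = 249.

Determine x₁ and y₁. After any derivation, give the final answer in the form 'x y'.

8553815 542076

d=249: √d = [15; 1,3,1,1,5,…,3,1,30] (ℓ=16, even), read p_15/q_15
i=0: a=15 ⇒ p=15, q=1
i=1: a=1 ⇒ p=16, q=1
i=2: a=3 ⇒ p=63, q=4
i=3: a=1 ⇒ p=79, q=5
…
i=5: a=5 ⇒ p=789, q=50
i=6: a=1 ⇒ p=931, q=59
i=7: a=3 ⇒ p=3582, q=227
…
i=9: a=3 ⇒ p=113835, q=7214
i=10: a=1 ⇒ p=150586, q=9543
…
i=14: a=3 ⇒ p=6669699, q=422675
i=15: a=1 ⇒ p=8553815, q=542076
(x₁, y₁) = (8553815, 542076);  8553815² − 249·542076² = 1 ✓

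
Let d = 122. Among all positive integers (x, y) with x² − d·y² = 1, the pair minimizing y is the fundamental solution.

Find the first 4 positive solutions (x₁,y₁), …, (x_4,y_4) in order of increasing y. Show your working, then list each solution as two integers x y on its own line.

d=122: √d = [11; 22] (ℓ=1, odd), read p_1/q_1
k=0  a_k=11  p_k/q_k = 11/1
k=1  a_k=22  p_k/q_k = 243/22
→ (243, 22).  Check: 243²=59049, 122·22²=59048, difference 1.
(243+22√122)^2 = 118097 + 10692√122
(243+22√122)^3 = 57394899 + 5196290√122
(243+22√122)^4 = 27893802817 + 2525386248√122

243 22
118097 10692
57394899 5196290
27893802817 2525386248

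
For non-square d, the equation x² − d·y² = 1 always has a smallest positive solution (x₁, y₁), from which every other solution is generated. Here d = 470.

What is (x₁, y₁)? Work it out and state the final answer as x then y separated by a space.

1691 78

√470 = [21; 1,2,8,2,1,42, …], period ℓ=6 (even) → k=5
a_0=21:  p_0=21·1+0=21,  q_0=21·0+1=1
a_1=1:  p_1=1·21+1=22,  q_1=1·1+0=1
a_2=2:  p_2=2·22+21=65,  q_2=2·1+1=3
a_3=8:  p_3=8·65+22=542,  q_3=8·3+1=25
a_4=2:  p_4=2·542+65=1149,  q_4=2·25+3=53
a_5=1:  p_5=1·1149+542=1691,  q_5=1·53+25=78
→ (1691, 78).  Check: 1691²=2859481, 470·78²=2859480, difference 1.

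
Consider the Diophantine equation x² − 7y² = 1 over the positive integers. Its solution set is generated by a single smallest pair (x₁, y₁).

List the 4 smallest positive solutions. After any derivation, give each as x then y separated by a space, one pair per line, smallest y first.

√7 → a₀=2, period (1,1,1,4); ℓ=4 even so k=3
i=0: a=2 ⇒ p=2, q=1
i=1: a=1 ⇒ p=3, q=1
i=2: a=1 ⇒ p=5, q=2
i=3: a=1 ⇒ p=8, q=3
fundamental: x₁=8, y₁=3  (since 64 − 7·9 = 1)
(x_2, y_2) = (8·8 + 7·3·3, 8·3 + 3·8) = (127, 48)
(x_3, y_3) = (8·127 + 7·3·48, 8·48 + 3·127) = (2024, 765)
(x_4, y_4) = (8·2024 + 7·3·765, 8·765 + 3·2024) = (32257, 12192)

8 3
127 48
2024 765
32257 12192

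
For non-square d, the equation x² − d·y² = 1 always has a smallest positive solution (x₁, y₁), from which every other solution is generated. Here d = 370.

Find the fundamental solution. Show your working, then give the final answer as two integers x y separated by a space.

√370 = [19; 4,4,38, …], period ℓ=3 (odd) → k=5
step 0: (19, 1)  from 19·(1,0) + (0,1)
step 1: (77, 4)  from 4·(19,1) + (1,0)
step 2: (327, 17)  from 4·(77,4) + (19,1)
…
step 4: (50339, 2617)  from 4·(12503,650) + (327,17)
step 5: (213859, 11118)  from 4·(50339,2617) + (12503,650)
fundamental: x₁=213859, y₁=11118  (since 45735671881 − 370·123609924 = 1)

213859 11118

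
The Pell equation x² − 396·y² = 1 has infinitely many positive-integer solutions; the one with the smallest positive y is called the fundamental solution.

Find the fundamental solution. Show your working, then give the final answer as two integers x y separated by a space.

d=396: √d = [19; 1,8,1,38] (ℓ=4, even), read p_3/q_3
a_0=19:  p_0=19·1+0=19,  q_0=19·0+1=1
…
a_2=8:  p_2=8·20+19=179,  q_2=8·1+1=9
a_3=1:  p_3=1·179+20=199,  q_3=1·9+1=10
→ (199, 10).  Check: 199²=39601, 396·10²=39600, difference 1.

199 10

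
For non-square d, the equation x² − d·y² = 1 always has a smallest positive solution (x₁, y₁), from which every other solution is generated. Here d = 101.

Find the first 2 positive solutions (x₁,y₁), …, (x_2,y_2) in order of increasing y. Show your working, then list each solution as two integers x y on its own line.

201 20
80801 8040

√101 → a₀=10, period (20); ℓ=1 odd so k=1
k=0  a_k=10  p_k/q_k = 10/1
k=1  a_k=20  p_k/q_k = 201/20
fundamental: x₁=201, y₁=20  (since 40401 − 101·400 = 1)
n=2: (201,20)∘(201,20) = (201·201+101·20·20, 201·20+20·201) = (80801,8040)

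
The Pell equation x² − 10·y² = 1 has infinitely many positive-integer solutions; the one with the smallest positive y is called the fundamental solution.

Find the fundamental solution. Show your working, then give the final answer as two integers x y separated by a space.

√10 = [3; 6, …], period ℓ=1 (odd) → k=1
step 0: (3, 1)  from 3·(1,0) + (0,1)
step 1: (19, 6)  from 6·(3,1) + (1,0)
fundamental: x₁=19, y₁=6  (since 361 − 10·36 = 1)

19 6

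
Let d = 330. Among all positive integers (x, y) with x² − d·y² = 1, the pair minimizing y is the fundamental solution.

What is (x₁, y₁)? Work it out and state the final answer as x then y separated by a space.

109 6

√330 → a₀=18, period (6,36); ℓ=2 even so k=1
k=0  a_k=18  p_k/q_k = 18/1
k=1  a_k=6  p_k/q_k = 109/6
fundamental: x₁=109, y₁=6  (since 11881 − 330·36 = 1)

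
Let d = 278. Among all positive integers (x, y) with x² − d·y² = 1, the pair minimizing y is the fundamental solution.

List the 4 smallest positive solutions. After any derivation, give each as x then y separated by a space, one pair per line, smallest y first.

d=278: √d = [16; 1,2,16,2,1,32] (ℓ=6, even), read p_5/q_5
a_0=16:  p_0=16·1+0=16,  q_0=16·0+1=1
…
a_4=2:  p_4=2·817+50=1684,  q_4=2·49+3=101
a_5=1:  p_5=1·1684+817=2501,  q_5=1·101+49=150
→ (2501, 150).  Check: 2501²=6255001, 278·150²=6255000, difference 1.
n=2: (2501,150)∘(2501,150) = (2501·2501+278·150·150, 2501·150+150·2501) = (12510001,750300)
n=3: (12510001,750300)∘(2501,150) = (2501·12510001+278·150·750300, 2501·750300+150·12510001) = (62575022501,3753000450)
n=4: (62575022501,3753000450)∘(2501,150) = (2501·62575022501+278·150·3753000450, 2501·3753000450+150·62575022501) = (313000250040001,18772507500600)

2501 150
12510001 750300
62575022501 3753000450
313000250040001 18772507500600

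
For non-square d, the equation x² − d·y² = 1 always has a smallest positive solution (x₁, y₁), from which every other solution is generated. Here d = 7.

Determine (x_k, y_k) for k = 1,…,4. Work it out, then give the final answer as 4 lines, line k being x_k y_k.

8 3
127 48
2024 765
32257 12192

√7 = [2; 1,1,1,4, …], period ℓ=4 (even) → k=3
step 0: (2, 1)  from 2·(1,0) + (0,1)
…
step 2: (5, 2)  from 1·(3,1) + (2,1)
step 3: (8, 3)  from 1·(5,2) + (3,1)
→ (8, 3).  Check: 8²=64, 7·3²=63, difference 1.
n=2: (8,3)∘(8,3) = (8·8+7·3·3, 8·3+3·8) = (127,48)
n=3: (127,48)∘(8,3) = (8·127+7·3·48, 8·48+3·127) = (2024,765)
n=4: (2024,765)∘(8,3) = (8·2024+7·3·765, 8·765+3·2024) = (32257,12192)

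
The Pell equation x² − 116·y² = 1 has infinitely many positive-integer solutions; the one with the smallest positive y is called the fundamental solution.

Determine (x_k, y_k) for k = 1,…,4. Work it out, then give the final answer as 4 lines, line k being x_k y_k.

9801 910
192119201 17837820
3765920568201 349656946730
73819574785756801 6853975451963640

[10; 1,3,2,1,4,1,2,3,1,20] for √116; ℓ=10 ⇒ convergent index 9
step 0: (10, 1)  from 10·(1,0) + (0,1)
step 1: (11, 1)  from 1·(10,1) + (1,0)
step 2: (43, 4)  from 3·(11,1) + (10,1)
step 3: (97, 9)  from 2·(43,4) + (11,1)
step 4: (140, 13)  from 1·(97,9) + (43,4)
step 5: (657, 61)  from 4·(140,13) + (97,9)
step 6: (797, 74)  from 1·(657,61) + (140,13)
step 7: (2251, 209)  from 2·(797,74) + (657,61)
step 8: (7550, 701)  from 3·(2251,209) + (797,74)
step 9: (9801, 910)  from 1·(7550,701) + (2251,209)
fundamental: x₁=9801, y₁=910  (since 96059601 − 116·828100 = 1)
n=2: (9801,910)∘(9801,910) = (9801·9801+116·910·910, 9801·910+910·9801) = (192119201,17837820)
n=3: (192119201,17837820)∘(9801,910) = (9801·192119201+116·910·17837820, 9801·17837820+910·192119201) = (3765920568201,349656946730)
n=4: (3765920568201,349656946730)∘(9801,910) = (9801·3765920568201+116·910·349656946730, 9801·349656946730+910·3765920568201) = (73819574785756801,6853975451963640)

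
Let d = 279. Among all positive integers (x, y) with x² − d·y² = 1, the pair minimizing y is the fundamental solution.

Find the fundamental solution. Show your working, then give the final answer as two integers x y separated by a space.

√279 = [16; 1,2,2,1,2,2,1,32, …], period ℓ=8 (even) → k=7
k=0  a_k=16  p_k/q_k = 16/1
k=1  a_k=1  p_k/q_k = 17/1
k=2  a_k=2  p_k/q_k = 50/3
…
k=5  a_k=2  p_k/q_k = 451/27
k=6  a_k=2  p_k/q_k = 1069/64
k=7  a_k=1  p_k/q_k = 1520/91
fundamental: x₁=1520, y₁=91  (since 2310400 − 279·8281 = 1)

1520 91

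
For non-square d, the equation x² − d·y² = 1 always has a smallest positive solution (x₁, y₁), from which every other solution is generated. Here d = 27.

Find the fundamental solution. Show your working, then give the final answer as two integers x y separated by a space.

26 5

d=27: √d = [5; 5,10] (ℓ=2, even), read p_1/q_1
step 0: (5, 1)  from 5·(1,0) + (0,1)
step 1: (26, 5)  from 5·(5,1) + (1,0)
(x₁, y₁) = (26, 5);  26² − 27·5² = 1 ✓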